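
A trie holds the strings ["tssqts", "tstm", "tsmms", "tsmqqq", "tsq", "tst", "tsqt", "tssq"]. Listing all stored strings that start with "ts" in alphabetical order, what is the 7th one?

DFS of the "ts" subtree visits, in order: "tsmms", "tsmqqq", "tsq", "tsqt", "tssq", "tssqts", "tst", "tstm"
The 7th is tst.

tst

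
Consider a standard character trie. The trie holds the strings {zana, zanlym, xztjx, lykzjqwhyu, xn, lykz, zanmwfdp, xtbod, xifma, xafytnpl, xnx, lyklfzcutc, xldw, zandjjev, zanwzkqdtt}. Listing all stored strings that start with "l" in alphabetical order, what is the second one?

lykz

Filter for "l…" and sort: "lyklfzcutc", "lykz", "lykzjqwhyu"
Position 2: lykz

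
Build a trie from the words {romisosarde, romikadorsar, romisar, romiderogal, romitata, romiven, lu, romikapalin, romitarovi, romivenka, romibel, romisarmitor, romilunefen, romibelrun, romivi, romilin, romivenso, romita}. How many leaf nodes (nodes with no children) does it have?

A leaf is a node with no children — equivalently, the end of a word that is not a proper prefix of any other stored word.
Those words: "lu", "romibelrun", "romiderogal", "romikadorsar", "romikapalin", "romilin", "romilunefen", "romisarmitor", "romisosarde", "romitarovi", "romitata", "romivenka", "romivenso", "romivi"
Leaf count: 14

14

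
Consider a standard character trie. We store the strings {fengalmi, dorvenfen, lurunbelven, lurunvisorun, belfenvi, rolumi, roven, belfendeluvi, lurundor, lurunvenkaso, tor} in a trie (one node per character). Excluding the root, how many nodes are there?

70

For each word, the new-node count is its length minus the longest prefix already in the trie:
  "fengalmi" → 8 new (f, e, n, g, a, l, m, i)
  "dorvenfen" → 9 new (d, o, r, v, e, n, f, e, n)
  "lurunbelven" → 11 new (l, u, r, u, n, b, e, l, v, e, n)
  "lurunvisorun" → prefix "lurun" already present; 7 new (v, i, s, o, r, u, n)
  "belfenvi" → 8 new (b, e, l, f, e, n, v, i)
  "rolumi" → 6 new (r, o, l, u, m, i)
  "roven" → prefix "ro" already present; 3 new (v, e, n)
  "belfendeluvi" → prefix "belfen" already present; 6 new (d, e, l, u, v, i)
  "lurundor" → prefix "lurun" already present; 3 new (d, o, r)
  "lurunvenkaso" → prefix "lurunv" already present; 6 new (e, n, k, a, s, o)
  "tor" → 3 new (t, o, r)
Total nodes = 8 + 9 + 11 + 7 + 8 + 6 + 3 + 6 + 3 + 6 + 3 = 70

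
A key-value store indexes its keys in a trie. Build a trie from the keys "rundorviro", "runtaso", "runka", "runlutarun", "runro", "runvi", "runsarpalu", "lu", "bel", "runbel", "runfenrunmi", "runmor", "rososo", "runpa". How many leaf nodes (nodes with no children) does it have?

Leaves are exactly the stored words that no other stored word extends.
Those words: "bel", "lu", "rososo", "runbel", "rundorviro", "runfenrunmi", "runka", "runlutarun", "runmor", "runpa", "runro", "runsarpalu", "runtaso", "runvi"
Leaf count: 14

14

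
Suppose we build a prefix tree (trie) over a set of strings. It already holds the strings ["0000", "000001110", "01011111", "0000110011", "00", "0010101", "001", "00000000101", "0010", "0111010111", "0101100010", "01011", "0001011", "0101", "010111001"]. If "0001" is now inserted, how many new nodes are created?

0

"0001" is already a full path in the trie; only an end-marker is added.
No new nodes are needed: 0.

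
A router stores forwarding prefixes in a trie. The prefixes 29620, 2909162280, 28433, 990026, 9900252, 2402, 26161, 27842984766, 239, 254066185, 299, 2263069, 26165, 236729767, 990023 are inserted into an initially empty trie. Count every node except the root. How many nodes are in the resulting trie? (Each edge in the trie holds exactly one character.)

68

Trace insertions, counting only characters that open a new branch:
  "29620" → 5 new (2, 9, 6, 2, 0)
  "2909162280" → prefix "29" already present; 8 new (0, 9, 1, 6, 2, 2, 8, 0)
  "28433" → prefix "2" already present; 4 new (8, 4, 3, 3)
  "990026" → 6 new (9, 9, 0, 0, 2, 6)
  "9900252" → prefix "99002" already present; 2 new (5, 2)
  "2402" → prefix "2" already present; 3 new (4, 0, 2)
  "26161" → prefix "2" already present; 4 new (6, 1, 6, 1)
  "27842984766" → prefix "2" already present; 10 new (7, 8, 4, 2, 9, 8, 4, 7, 6, 6)
  "239" → prefix "2" already present; 2 new (3, 9)
  "254066185" → prefix "2" already present; 8 new (5, 4, 0, 6, 6, 1, 8, 5)
  "299" → prefix "29" already present; 1 new (9)
  "2263069" → prefix "2" already present; 6 new (2, 6, 3, 0, 6, 9)
  "26165" → prefix "2616" already present; 1 new (5)
  "236729767" → prefix "23" already present; 7 new (6, 7, 2, 9, 7, 6, 7)
  "990023" → prefix "99002" already present; 1 new (3)
Total nodes = 5 + 8 + 4 + 6 + 2 + 3 + 4 + 10 + 2 + 8 + 1 + 6 + 1 + 7 + 1 = 68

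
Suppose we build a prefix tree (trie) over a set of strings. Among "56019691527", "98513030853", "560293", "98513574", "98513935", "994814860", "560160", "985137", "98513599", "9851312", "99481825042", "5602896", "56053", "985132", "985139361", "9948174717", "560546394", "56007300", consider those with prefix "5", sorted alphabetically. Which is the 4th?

Filter for "5…" and sort: "56007300", "560160", "56019691527", "5602896", "560293", "56053", "560546394"
The 4th is 5602896.

5602896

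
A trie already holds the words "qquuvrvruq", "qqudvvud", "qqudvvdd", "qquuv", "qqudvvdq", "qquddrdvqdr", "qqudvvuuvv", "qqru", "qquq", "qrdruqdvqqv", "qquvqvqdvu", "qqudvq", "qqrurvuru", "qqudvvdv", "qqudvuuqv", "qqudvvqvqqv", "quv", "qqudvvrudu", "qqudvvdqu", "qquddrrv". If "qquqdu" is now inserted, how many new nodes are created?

2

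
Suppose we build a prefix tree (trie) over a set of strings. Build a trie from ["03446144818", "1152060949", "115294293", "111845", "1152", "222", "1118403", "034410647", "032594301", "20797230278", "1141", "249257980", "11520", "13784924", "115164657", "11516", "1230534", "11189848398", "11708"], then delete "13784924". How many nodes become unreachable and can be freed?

Walk "13784924" from the leaf back toward the root, removing each node that no remaining word uses.
The suffix "3784924" (7 nodes) is used only by "13784924"; the node for "1" still has the child "1", so pruning stops there.
Nodes removed: 7

7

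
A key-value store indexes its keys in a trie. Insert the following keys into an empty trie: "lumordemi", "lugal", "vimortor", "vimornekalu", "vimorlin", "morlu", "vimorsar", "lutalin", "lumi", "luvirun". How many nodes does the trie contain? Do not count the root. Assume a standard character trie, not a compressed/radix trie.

48

For each word, the new-node count is its length minus the longest prefix already in the trie:
  "lumordemi" → 9 new (l, u, m, o, r, d, e, m, i)
  "lugal" → prefix "lu" already present; 3 new (g, a, l)
  "vimortor" → 8 new (v, i, m, o, r, t, o, r)
  "vimornekalu" → prefix "vimor" already present; 6 new (n, e, k, a, l, u)
  "vimorlin" → prefix "vimor" already present; 3 new (l, i, n)
  "morlu" → 5 new (m, o, r, l, u)
  "vimorsar" → prefix "vimor" already present; 3 new (s, a, r)
  "lutalin" → prefix "lu" already present; 5 new (t, a, l, i, n)
  "lumi" → prefix "lum" already present; 1 new (i)
  "luvirun" → prefix "lu" already present; 5 new (v, i, r, u, n)
Total nodes = 9 + 3 + 8 + 6 + 3 + 5 + 3 + 5 + 1 + 5 = 48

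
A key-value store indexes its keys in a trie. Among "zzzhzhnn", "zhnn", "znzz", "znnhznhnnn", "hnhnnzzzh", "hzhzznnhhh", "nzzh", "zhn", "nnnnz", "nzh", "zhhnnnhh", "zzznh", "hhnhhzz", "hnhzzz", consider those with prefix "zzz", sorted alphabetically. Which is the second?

zzznh

Filter for "zzz…" and sort: "zzzhzhnn", "zzznh"
Position 2: zzznh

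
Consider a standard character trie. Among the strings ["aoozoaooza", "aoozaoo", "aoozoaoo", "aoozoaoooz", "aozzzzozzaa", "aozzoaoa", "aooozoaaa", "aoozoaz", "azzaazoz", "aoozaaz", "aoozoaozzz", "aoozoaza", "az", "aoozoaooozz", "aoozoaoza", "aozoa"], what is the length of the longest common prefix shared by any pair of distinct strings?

10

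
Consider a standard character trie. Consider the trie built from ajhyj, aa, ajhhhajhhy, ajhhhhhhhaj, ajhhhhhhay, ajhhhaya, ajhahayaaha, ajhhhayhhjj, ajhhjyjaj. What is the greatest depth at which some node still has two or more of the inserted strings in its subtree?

8

The deepest shared node is where two words last agree before diverging.
e.g. "ajhhhhhhay" and "ajhhhhhhhaj" share the prefix "ajhhhhhh" of length 8; no pair shares a longer one.
Longest shared-prefix length: 8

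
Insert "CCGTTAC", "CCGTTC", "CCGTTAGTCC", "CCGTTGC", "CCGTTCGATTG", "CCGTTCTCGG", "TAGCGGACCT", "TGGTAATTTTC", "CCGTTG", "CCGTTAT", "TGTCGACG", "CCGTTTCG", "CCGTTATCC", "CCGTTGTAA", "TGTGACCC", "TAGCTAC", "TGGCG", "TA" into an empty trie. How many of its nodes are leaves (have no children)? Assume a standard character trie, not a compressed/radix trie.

Leaves are exactly the stored words that no other stored word extends.
Those words: "CCGTTAC", "CCGTTAGTCC", "CCGTTATCC", "CCGTTCGATTG", "CCGTTCTCGG", "CCGTTGC", "CCGTTGTAA", "CCGTTTCG", "TAGCGGACCT", "TAGCTAC", "TGGCG", "TGGTAATTTTC", "TGTCGACG", "TGTGACCC"
Leaf count: 14

14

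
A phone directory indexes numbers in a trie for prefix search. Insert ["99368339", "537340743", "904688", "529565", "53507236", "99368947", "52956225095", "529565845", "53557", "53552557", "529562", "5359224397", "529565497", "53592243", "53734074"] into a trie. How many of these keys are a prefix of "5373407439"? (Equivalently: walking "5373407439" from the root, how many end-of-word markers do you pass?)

2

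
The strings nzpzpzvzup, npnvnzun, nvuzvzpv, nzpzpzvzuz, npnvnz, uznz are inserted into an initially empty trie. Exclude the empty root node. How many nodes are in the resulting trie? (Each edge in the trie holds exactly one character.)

Insert word by word; a character creates a node only if that edge doesn't already exist:
  "nzpzpzvzup" → 10 new (n, z, p, z, p, z, v, z, u, p)
  "npnvnzun" → prefix "n" already present; 7 new (p, n, v, n, z, u, n)
  "nvuzvzpv" → prefix "n" already present; 7 new (v, u, z, v, z, p, v)
  "nzpzpzvzuz" → prefix "nzpzpzvzu" already present; 1 new (z)
  "npnvnz" → prefix "npnvnz" already present; 0 new (none)
  "uznz" → 4 new (u, z, n, z)
Total nodes = 10 + 7 + 7 + 1 + 0 + 4 = 29

29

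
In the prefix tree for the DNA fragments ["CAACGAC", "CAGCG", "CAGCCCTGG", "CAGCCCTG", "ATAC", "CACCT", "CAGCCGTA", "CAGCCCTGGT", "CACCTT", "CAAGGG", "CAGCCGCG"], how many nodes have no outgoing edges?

Leaves are exactly the stored words that no other stored word extends.
Those words: "ATAC", "CAACGAC", "CAAGGG", "CACCTT", "CAGCCCTGGT", "CAGCCGCG", "CAGCCGTA", "CAGCG"
Leaf count: 8

8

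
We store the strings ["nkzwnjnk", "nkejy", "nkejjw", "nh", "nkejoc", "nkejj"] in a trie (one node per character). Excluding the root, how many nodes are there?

For each word, the new-node count is its length minus the longest prefix already in the trie:
  "nkzwnjnk" → 8 new (n, k, z, w, n, j, n, k)
  "nkejy" → prefix "nk" already present; 3 new (e, j, y)
  "nkejjw" → prefix "nkej" already present; 2 new (j, w)
  "nh" → prefix "n" already present; 1 new (h)
  "nkejoc" → prefix "nkej" already present; 2 new (o, c)
  "nkejj" → prefix "nkejj" already present; 0 new (none)
Total nodes = 8 + 3 + 2 + 1 + 2 + 0 = 16

16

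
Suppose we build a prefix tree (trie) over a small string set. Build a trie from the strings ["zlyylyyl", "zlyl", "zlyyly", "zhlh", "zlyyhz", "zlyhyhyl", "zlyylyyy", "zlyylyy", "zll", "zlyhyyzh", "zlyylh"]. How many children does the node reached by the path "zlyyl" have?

2

Follow the path "zlyyl" to its node, then look at its outgoing edges.
Distinct next characters after "zlyyl": h, y.
That node has 2 child edges.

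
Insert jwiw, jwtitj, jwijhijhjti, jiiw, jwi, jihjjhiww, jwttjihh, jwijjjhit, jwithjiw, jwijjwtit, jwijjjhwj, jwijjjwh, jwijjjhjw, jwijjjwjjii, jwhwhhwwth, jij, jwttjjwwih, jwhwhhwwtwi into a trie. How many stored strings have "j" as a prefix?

18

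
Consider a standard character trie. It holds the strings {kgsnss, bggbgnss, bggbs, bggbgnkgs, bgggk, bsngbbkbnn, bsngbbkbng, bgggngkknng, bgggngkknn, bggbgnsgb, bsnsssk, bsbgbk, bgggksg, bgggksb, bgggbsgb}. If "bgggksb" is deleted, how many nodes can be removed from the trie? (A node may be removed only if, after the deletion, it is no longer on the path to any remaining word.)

1

Walk "bgggksb" from the leaf back toward the root, removing each node that no remaining word uses.
The suffix "b" (1 node) is used only by "bgggksb"; the node for "bgggks" still has the child "g", so pruning stops there.
Nodes removed: 1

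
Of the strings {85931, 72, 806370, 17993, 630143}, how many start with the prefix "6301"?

1

Traverse to the node for "6301", then collect every word in that subtree.
Matches: "630143"
Count: 1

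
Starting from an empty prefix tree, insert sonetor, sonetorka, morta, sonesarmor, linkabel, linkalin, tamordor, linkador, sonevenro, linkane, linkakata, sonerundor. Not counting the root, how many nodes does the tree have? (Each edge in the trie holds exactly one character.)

Insert word by word; a character creates a node only if that edge doesn't already exist:
  "sonetor" → 7 new (s, o, n, e, t, o, r)
  "sonetorka" → prefix "sonetor" already present; 2 new (k, a)
  "morta" → 5 new (m, o, r, t, a)
  "sonesarmor" → prefix "sone" already present; 6 new (s, a, r, m, o, r)
  "linkabel" → 8 new (l, i, n, k, a, b, e, l)
  "linkalin" → prefix "linka" already present; 3 new (l, i, n)
  "tamordor" → 8 new (t, a, m, o, r, d, o, r)
  "linkador" → prefix "linka" already present; 3 new (d, o, r)
  "sonevenro" → prefix "sone" already present; 5 new (v, e, n, r, o)
  "linkane" → prefix "linka" already present; 2 new (n, e)
  "linkakata" → prefix "linka" already present; 4 new (k, a, t, a)
  "sonerundor" → prefix "sone" already present; 6 new (r, u, n, d, o, r)
Total nodes = 7 + 2 + 5 + 6 + 8 + 3 + 8 + 3 + 5 + 2 + 4 + 6 = 59

59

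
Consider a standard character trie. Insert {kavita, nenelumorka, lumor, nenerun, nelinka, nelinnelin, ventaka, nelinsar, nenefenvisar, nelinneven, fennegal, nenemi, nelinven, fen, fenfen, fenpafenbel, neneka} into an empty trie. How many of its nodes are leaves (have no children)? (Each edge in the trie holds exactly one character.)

16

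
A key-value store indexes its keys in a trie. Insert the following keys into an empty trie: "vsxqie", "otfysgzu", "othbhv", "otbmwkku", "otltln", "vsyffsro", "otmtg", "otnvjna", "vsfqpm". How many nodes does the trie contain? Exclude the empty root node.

46

Count nodes per top-level branch (shared prefixes stored once):
  'o'-branch (otbmwkku, otfysgzu, othbhv, otltln, otmtg, otnvjna): 30 nodes
  'v'-branch (vsfqpm, vsxqie, vsyffsro): 16 nodes
Sum: 46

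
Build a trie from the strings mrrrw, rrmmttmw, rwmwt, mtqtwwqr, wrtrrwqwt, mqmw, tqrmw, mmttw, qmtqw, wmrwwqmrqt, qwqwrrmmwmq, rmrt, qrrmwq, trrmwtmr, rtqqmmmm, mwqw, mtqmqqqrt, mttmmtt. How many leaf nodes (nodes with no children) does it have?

18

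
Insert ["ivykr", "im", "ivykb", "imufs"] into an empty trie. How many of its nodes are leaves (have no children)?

Leaves are exactly the stored words that no other stored word extends.
Those words: "imufs", "ivykb", "ivykr"
Leaf count: 3

3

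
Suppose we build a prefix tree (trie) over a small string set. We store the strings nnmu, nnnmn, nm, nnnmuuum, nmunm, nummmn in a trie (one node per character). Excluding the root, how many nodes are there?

Trie structure (* marks end of a word):
(root)
└─ n
   ├─ m *
   │  └─ u
   │     └─ n
   │        └─ m *
   ├─ n
   │  ├─ m
   │  │  └─ u *
   │  └─ n
   │     └─ m
   │        ├─ n *
   │        └─ u
   │           └─ u
   │              └─ u
   │                 └─ m *
   └─ u
      └─ m
         └─ m
            └─ m
               └─ n *
Counting every labelled node above: 20.

20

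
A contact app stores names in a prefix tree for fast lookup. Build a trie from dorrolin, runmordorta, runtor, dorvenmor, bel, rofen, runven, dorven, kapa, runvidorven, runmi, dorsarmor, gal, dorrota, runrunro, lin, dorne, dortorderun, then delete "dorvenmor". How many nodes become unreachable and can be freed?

3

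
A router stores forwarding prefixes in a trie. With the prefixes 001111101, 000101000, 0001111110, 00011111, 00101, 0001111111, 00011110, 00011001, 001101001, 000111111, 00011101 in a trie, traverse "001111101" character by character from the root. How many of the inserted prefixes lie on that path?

1

Check each prefix of "001111101" against the stored set — each match is an end-marker on the path.
Prefixes of the query that are stored words: "001111101"
Count: 1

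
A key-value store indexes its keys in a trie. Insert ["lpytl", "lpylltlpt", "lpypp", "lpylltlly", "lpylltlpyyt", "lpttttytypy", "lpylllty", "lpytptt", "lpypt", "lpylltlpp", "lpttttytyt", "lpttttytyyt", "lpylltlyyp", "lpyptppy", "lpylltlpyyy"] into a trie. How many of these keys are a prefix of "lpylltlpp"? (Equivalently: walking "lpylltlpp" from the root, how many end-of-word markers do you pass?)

1

Check each prefix of "lpylltlpp" against the stored set — each match is an end-marker on the path.
Prefixes of the query that are stored words: "lpylltlpp"
Count: 1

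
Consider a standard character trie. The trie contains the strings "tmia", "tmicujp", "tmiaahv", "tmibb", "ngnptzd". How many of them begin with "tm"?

4

Traverse to the node for "tm", then collect every word in that subtree.
Matches: "tmia", "tmiaahv", "tmibb", "tmicujp"
Count: 4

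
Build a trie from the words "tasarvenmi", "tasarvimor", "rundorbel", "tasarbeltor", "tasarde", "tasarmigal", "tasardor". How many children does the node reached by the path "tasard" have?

Follow the path "tasard" to its node, then look at its outgoing edges.
Characters that immediately follow "tasard" among the stored strings: {e, o}.
That node has 2 child edges.

2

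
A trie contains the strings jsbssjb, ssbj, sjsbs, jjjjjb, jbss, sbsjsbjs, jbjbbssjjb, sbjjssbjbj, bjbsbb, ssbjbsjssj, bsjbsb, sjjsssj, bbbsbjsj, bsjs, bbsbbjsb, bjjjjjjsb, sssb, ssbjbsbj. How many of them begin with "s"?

8

Filter for entries beginning with "s":
Matches: "sbjjssbjbj", "sbsjsbjs", "sjjsssj", "sjsbs", "ssbj", "ssbjbsbj", "ssbjbsjssj", "sssb"
Count: 8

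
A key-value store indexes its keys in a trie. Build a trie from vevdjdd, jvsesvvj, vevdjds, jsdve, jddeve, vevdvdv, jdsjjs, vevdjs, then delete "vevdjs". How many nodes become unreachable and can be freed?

1

A node on "vevdjs"'s path can go only if nothing else ends at it or branches off below it.
The suffix "s" (1 node) is used only by "vevdjs"; the node for "vevdj" still has the child "d", so pruning stops there.
Nodes removed: 1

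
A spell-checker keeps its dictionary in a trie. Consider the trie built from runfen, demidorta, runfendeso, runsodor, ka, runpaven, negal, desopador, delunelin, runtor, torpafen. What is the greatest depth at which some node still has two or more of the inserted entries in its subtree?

6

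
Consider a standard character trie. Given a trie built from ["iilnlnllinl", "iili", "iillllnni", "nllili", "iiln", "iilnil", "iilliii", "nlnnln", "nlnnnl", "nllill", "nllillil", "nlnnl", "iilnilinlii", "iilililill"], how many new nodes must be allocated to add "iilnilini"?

"iilnilin" is already a path in the trie; the remaining "i" must be added.
Each of the 1 remaining characters creates one node.

1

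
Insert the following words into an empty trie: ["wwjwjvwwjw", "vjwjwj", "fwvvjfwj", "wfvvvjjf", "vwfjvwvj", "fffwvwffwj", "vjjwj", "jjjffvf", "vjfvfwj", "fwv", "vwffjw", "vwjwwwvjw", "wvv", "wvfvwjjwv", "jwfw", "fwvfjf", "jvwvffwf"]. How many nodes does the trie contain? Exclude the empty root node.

94

For each word, the new-node count is its length minus the longest prefix already in the trie:
  "wwjwjvwwjw" → 10 new (w, w, j, w, j, v, w, w, j, w)
  "vjwjwj" → 6 new (v, j, w, j, w, j)
  "fwvvjfwj" → 8 new (f, w, v, v, j, f, w, j)
  "wfvvvjjf" → prefix "w" already present; 7 new (f, v, v, v, j, j, f)
  "vwfjvwvj" → prefix "v" already present; 7 new (w, f, j, v, w, v, j)
  "fffwvwffwj" → prefix "f" already present; 9 new (f, f, w, v, w, f, f, w, j)
  "vjjwj" → prefix "vj" already present; 3 new (j, w, j)
  "jjjffvf" → 7 new (j, j, j, f, f, v, f)
  "vjfvfwj" → prefix "vj" already present; 5 new (f, v, f, w, j)
  "fwv" → prefix "fwv" already present; 0 new (none)
  "vwffjw" → prefix "vwf" already present; 3 new (f, j, w)
  "vwjwwwvjw" → prefix "vw" already present; 7 new (j, w, w, w, v, j, w)
  "wvv" → prefix "w" already present; 2 new (v, v)
  "wvfvwjjwv" → prefix "wv" already present; 7 new (f, v, w, j, j, w, v)
  "jwfw" → prefix "j" already present; 3 new (w, f, w)
  "fwvfjf" → prefix "fwv" already present; 3 new (f, j, f)
  "jvwvffwf" → prefix "j" already present; 7 new (v, w, v, f, f, w, f)
Total nodes = 10 + 6 + 8 + 7 + 7 + 9 + 3 + 7 + 5 + 0 + 3 + 7 + 2 + 7 + 3 + 3 + 7 = 94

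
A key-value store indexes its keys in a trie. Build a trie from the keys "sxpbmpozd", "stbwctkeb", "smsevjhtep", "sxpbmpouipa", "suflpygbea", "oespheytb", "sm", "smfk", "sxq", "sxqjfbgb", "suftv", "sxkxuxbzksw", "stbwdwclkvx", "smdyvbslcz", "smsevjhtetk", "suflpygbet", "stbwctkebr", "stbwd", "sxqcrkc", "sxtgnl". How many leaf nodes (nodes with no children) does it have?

16

A leaf is a node with no children — equivalently, the end of a word that is not a proper prefix of any other stored word.
Those words: "oespheytb", "smdyvbslcz", "smfk", "smsevjhtep", "smsevjhtetk", "stbwctkebr", "stbwdwclkvx", "suflpygbea", "suflpygbet", "suftv", "sxkxuxbzksw", "sxpbmpouipa", "sxpbmpozd", "sxqcrkc", "sxqjfbgb", "sxtgnl"
Leaf count: 16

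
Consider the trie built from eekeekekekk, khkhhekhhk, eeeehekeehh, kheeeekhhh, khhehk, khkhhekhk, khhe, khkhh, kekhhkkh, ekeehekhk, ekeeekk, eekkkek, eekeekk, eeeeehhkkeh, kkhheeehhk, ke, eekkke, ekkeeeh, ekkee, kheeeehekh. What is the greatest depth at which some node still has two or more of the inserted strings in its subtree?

8

Equivalently: take the maximum, over all pairs, of their longest common prefix length.
e.g. "khkhhekhhk" and "khkhhekhk" share the prefix "khkhhekh" of length 8; no pair shares a longer one.
Longest shared-prefix length: 8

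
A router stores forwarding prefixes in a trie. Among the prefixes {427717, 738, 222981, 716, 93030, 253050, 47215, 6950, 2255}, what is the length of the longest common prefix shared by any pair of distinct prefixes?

Look for the deepest trie node that still has at least two words in its subtree.
"222981" and "2255" agree on "22" (2 characters) before diverging; nothing deeper is shared.
Longest shared-prefix length: 2

2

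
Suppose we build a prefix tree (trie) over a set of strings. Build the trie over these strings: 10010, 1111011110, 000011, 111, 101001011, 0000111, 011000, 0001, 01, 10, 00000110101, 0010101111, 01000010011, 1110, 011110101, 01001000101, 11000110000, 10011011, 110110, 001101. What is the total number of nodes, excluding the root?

Insert word by word; a character creates a node only if that edge doesn't already exist:
  "10010" → 5 new (1, 0, 0, 1, 0)
  "1111011110" → prefix "1" already present; 9 new (1, 1, 1, 0, 1, 1, 1, 1, 0)
  "000011" → 6 new (0, 0, 0, 0, 1, 1)
  "111" → prefix "111" already present; 0 new (none)
  "101001011" → prefix "10" already present; 7 new (1, 0, 0, 1, 0, 1, 1)
  "0000111" → prefix "000011" already present; 1 new (1)
  "011000" → prefix "0" already present; 5 new (1, 1, 0, 0, 0)
  "0001" → prefix "000" already present; 1 new (1)
  "01" → prefix "01" already present; 0 new (none)
  "10" → prefix "10" already present; 0 new (none)
  "00000110101" → prefix "0000" already present; 7 new (0, 1, 1, 0, 1, 0, 1)
  "0010101111" → prefix "00" already present; 8 new (1, 0, 1, 0, 1, 1, 1, 1)
  "01000010011" → prefix "01" already present; 9 new (0, 0, 0, 0, 1, 0, 0, 1, 1)
  "1110" → prefix "111" already present; 1 new (0)
  "011110101" → prefix "011" already present; 6 new (1, 1, 0, 1, 0, 1)
  "01001000101" → prefix "0100" already present; 7 new (1, 0, 0, 0, 1, 0, 1)
  "11000110000" → prefix "11" already present; 9 new (0, 0, 0, 1, 1, 0, 0, 0, 0)
  "10011011" → prefix "1001" already present; 4 new (1, 0, 1, 1)
  "110110" → prefix "110" already present; 3 new (1, 1, 0)
  "001101" → prefix "001" already present; 3 new (1, 0, 1)
Total nodes = 5 + 9 + 6 + 0 + 7 + 1 + 5 + 1 + 0 + 0 + 7 + 8 + 9 + 1 + 6 + 7 + 9 + 4 + 3 + 3 = 91

91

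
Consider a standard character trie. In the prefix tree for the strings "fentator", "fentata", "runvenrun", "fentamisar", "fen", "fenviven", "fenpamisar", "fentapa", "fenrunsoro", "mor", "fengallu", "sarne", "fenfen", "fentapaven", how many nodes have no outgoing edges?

12

Leaves are exactly the stored words that no other stored word extends.
Those words: "fenfen", "fengallu", "fenpamisar", "fenrunsoro", "fentamisar", "fentapaven", "fentata", "fentator", "fenviven", "mor", "runvenrun", "sarne"
Leaf count: 12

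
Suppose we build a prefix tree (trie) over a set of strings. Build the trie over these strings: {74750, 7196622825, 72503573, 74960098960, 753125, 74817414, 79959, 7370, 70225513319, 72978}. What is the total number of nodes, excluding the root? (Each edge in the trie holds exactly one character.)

For each word, the new-node count is its length minus the longest prefix already in the trie:
  "74750" → 5 new (7, 4, 7, 5, 0)
  "7196622825" → prefix "7" already present; 9 new (1, 9, 6, 6, 2, 2, 8, 2, 5)
  "72503573" → prefix "7" already present; 7 new (2, 5, 0, 3, 5, 7, 3)
  "74960098960" → prefix "74" already present; 9 new (9, 6, 0, 0, 9, 8, 9, 6, 0)
  "753125" → prefix "7" already present; 5 new (5, 3, 1, 2, 5)
  "74817414" → prefix "74" already present; 6 new (8, 1, 7, 4, 1, 4)
  "79959" → prefix "7" already present; 4 new (9, 9, 5, 9)
  "7370" → prefix "7" already present; 3 new (3, 7, 0)
  "70225513319" → prefix "7" already present; 10 new (0, 2, 2, 5, 5, 1, 3, 3, 1, 9)
  "72978" → prefix "72" already present; 3 new (9, 7, 8)
Total nodes = 5 + 9 + 7 + 9 + 5 + 6 + 4 + 3 + 10 + 3 = 61

61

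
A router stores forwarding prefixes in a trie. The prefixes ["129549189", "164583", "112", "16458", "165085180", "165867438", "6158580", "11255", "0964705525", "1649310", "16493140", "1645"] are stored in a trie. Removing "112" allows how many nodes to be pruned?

0

Walk "112" from the leaf back toward the root, removing each node that no remaining word uses.
Every node on "112" is still needed (e.g. by "11255"), so nothing is freed.
Nodes removed: 0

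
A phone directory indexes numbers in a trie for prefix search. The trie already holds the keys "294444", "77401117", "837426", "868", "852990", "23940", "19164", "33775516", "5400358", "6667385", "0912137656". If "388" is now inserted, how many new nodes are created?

2

"3" is already a path in the trie; the remaining "88" must be added.
So 3 − 1 = 2 new nodes.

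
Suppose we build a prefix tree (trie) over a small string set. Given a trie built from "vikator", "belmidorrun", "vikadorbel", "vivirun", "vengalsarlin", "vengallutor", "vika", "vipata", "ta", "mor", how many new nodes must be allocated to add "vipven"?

3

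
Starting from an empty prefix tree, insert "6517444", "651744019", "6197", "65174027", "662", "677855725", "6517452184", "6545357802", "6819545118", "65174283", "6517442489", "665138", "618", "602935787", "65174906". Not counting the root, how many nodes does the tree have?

71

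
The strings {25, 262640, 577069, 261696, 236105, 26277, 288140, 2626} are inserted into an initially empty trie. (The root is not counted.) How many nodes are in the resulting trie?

29

Count nodes per top-level branch (shared prefixes stored once):
  '2'-branch (236105, 25, 261696, 2626, 262640, 26277, 288140): 23 nodes
  '5'-branch (577069): 6 nodes
Sum: 29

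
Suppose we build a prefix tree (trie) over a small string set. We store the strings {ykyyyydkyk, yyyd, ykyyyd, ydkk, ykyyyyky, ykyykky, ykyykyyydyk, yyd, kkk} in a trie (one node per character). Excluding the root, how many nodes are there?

32

Insert word by word; a character creates a node only if that edge doesn't already exist:
  "ykyyyydkyk" → 10 new (y, k, y, y, y, y, d, k, y, k)
  "yyyd" → prefix "y" already present; 3 new (y, y, d)
  "ykyyyd" → prefix "ykyyy" already present; 1 new (d)
  "ydkk" → prefix "y" already present; 3 new (d, k, k)
  "ykyyyyky" → prefix "ykyyyy" already present; 2 new (k, y)
  "ykyykky" → prefix "ykyy" already present; 3 new (k, k, y)
  "ykyykyyydyk" → prefix "ykyyk" already present; 6 new (y, y, y, d, y, k)
  "yyd" → prefix "yy" already present; 1 new (d)
  "kkk" → 3 new (k, k, k)
Total nodes = 10 + 3 + 1 + 3 + 2 + 3 + 6 + 1 + 3 = 32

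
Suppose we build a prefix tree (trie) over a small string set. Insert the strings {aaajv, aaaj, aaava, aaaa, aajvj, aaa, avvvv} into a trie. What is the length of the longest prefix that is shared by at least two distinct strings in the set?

4

Look for the deepest trie node that still has at least two words in its subtree.
"aaaj" and "aaajv" agree on "aaaj" (4 characters) before diverging; nothing deeper is shared.
Longest shared-prefix length: 4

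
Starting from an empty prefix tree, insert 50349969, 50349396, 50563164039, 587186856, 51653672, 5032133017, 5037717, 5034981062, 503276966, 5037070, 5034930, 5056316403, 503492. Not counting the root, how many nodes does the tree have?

Trace insertions, counting only characters that open a new branch:
  "50349969" → 8 new (5, 0, 3, 4, 9, 9, 6, 9)
  "50349396" → prefix "50349" already present; 3 new (3, 9, 6)
  "50563164039" → prefix "50" already present; 9 new (5, 6, 3, 1, 6, 4, 0, 3, 9)
  "587186856" → prefix "5" already present; 8 new (8, 7, 1, 8, 6, 8, 5, 6)
  "51653672" → prefix "5" already present; 7 new (1, 6, 5, 3, 6, 7, 2)
  "5032133017" → prefix "503" already present; 7 new (2, 1, 3, 3, 0, 1, 7)
  "5037717" → prefix "503" already present; 4 new (7, 7, 1, 7)
  "5034981062" → prefix "50349" already present; 5 new (8, 1, 0, 6, 2)
  "503276966" → prefix "5032" already present; 5 new (7, 6, 9, 6, 6)
  "5037070" → prefix "5037" already present; 3 new (0, 7, 0)
  "5034930" → prefix "503493" already present; 1 new (0)
  "5056316403" → prefix "5056316403" already present; 0 new (none)
  "503492" → prefix "50349" already present; 1 new (2)
Total nodes = 8 + 3 + 9 + 8 + 7 + 7 + 4 + 5 + 5 + 3 + 1 + 0 + 1 = 61

61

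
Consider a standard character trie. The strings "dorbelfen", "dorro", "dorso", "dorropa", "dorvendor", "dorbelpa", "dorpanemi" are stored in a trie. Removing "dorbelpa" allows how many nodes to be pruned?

2

Walk "dorbelpa" from the leaf back toward the root, removing each node that no remaining word uses.
The suffix "pa" (2 nodes) is used only by "dorbelpa"; the node for "dorbel" still has the child "f", so pruning stops there.
Nodes removed: 2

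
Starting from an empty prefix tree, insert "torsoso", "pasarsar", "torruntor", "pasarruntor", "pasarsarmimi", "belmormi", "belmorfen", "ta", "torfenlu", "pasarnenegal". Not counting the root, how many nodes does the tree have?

55

Trace insertions, counting only characters that open a new branch:
  "torsoso" → 7 new (t, o, r, s, o, s, o)
  "pasarsar" → 8 new (p, a, s, a, r, s, a, r)
  "torruntor" → prefix "tor" already present; 6 new (r, u, n, t, o, r)
  "pasarruntor" → prefix "pasar" already present; 6 new (r, u, n, t, o, r)
  "pasarsarmimi" → prefix "pasarsar" already present; 4 new (m, i, m, i)
  "belmormi" → 8 new (b, e, l, m, o, r, m, i)
  "belmorfen" → prefix "belmor" already present; 3 new (f, e, n)
  "ta" → prefix "t" already present; 1 new (a)
  "torfenlu" → prefix "tor" already present; 5 new (f, e, n, l, u)
  "pasarnenegal" → prefix "pasar" already present; 7 new (n, e, n, e, g, a, l)
Total nodes = 7 + 8 + 6 + 6 + 4 + 8 + 3 + 1 + 5 + 7 = 55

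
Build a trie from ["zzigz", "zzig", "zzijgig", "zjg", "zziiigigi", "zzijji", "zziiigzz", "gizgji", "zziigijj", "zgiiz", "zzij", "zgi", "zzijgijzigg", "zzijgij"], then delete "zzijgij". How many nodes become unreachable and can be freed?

After clearing the end-marker at "zzijgij", prune upward until reaching a node still needed by another word.
Every node on "zzijgij" is still needed (e.g. by "zzijgijzigg"), so nothing is freed.
Nodes removed: 0

0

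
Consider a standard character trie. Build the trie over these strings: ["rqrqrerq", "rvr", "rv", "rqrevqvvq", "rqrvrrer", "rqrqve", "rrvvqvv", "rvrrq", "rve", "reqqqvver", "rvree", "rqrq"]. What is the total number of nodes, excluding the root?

42

For each word, the new-node count is its length minus the longest prefix already in the trie:
  "rqrqrerq" → 8 new (r, q, r, q, r, e, r, q)
  "rvr" → prefix "r" already present; 2 new (v, r)
  "rv" → prefix "rv" already present; 0 new (none)
  "rqrevqvvq" → prefix "rqr" already present; 6 new (e, v, q, v, v, q)
  "rqrvrrer" → prefix "rqr" already present; 5 new (v, r, r, e, r)
  "rqrqve" → prefix "rqrq" already present; 2 new (v, e)
  "rrvvqvv" → prefix "r" already present; 6 new (r, v, v, q, v, v)
  "rvrrq" → prefix "rvr" already present; 2 new (r, q)
  "rve" → prefix "rv" already present; 1 new (e)
  "reqqqvver" → prefix "r" already present; 8 new (e, q, q, q, v, v, e, r)
  "rvree" → prefix "rvr" already present; 2 new (e, e)
  "rqrq" → prefix "rqrq" already present; 0 new (none)
Total nodes = 8 + 2 + 0 + 6 + 5 + 2 + 6 + 2 + 1 + 8 + 2 + 0 = 42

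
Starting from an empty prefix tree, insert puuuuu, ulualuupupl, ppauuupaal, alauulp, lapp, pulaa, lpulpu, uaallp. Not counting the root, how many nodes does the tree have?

50

Insert word by word; a character creates a node only if that edge doesn't already exist:
  "puuuuu" → 6 new (p, u, u, u, u, u)
  "ulualuupupl" → 11 new (u, l, u, a, l, u, u, p, u, p, l)
  "ppauuupaal" → prefix "p" already present; 9 new (p, a, u, u, u, p, a, a, l)
  "alauulp" → 7 new (a, l, a, u, u, l, p)
  "lapp" → 4 new (l, a, p, p)
  "pulaa" → prefix "pu" already present; 3 new (l, a, a)
  "lpulpu" → prefix "l" already present; 5 new (p, u, l, p, u)
  "uaallp" → prefix "u" already present; 5 new (a, a, l, l, p)
Total nodes = 6 + 11 + 9 + 7 + 4 + 3 + 5 + 5 = 50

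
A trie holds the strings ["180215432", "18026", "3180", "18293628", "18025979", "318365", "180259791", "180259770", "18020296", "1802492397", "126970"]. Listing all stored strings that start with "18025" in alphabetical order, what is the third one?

180259791

Words with prefix "18025", in lexicographic order: "180259770", "18025979", "180259791"
Position 3: 180259791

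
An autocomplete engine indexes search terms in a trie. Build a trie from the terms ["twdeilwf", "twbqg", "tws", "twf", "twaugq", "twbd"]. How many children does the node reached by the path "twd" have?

Follow the path "twd" to its node, then look at its outgoing edges.
Distinct next characters after "twd": e.
That node has 1 child edge.

1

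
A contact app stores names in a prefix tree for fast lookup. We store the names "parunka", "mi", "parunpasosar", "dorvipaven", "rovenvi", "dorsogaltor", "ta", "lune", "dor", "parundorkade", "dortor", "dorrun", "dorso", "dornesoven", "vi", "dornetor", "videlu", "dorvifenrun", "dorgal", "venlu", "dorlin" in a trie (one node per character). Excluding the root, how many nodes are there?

For each word, the new-node count is its length minus the longest prefix already in the trie:
  "parunka" → 7 new (p, a, r, u, n, k, a)
  "mi" → 2 new (m, i)
  "parunpasosar" → prefix "parun" already present; 7 new (p, a, s, o, s, a, r)
  "dorvipaven" → 10 new (d, o, r, v, i, p, a, v, e, n)
  "rovenvi" → 7 new (r, o, v, e, n, v, i)
  "dorsogaltor" → prefix "dor" already present; 8 new (s, o, g, a, l, t, o, r)
  "ta" → 2 new (t, a)
  "lune" → 4 new (l, u, n, e)
  "dor" → prefix "dor" already present; 0 new (none)
  "parundorkade" → prefix "parun" already present; 7 new (d, o, r, k, a, d, e)
  "dortor" → prefix "dor" already present; 3 new (t, o, r)
  "dorrun" → prefix "dor" already present; 3 new (r, u, n)
  "dorso" → prefix "dorso" already present; 0 new (none)
  "dornesoven" → prefix "dor" already present; 7 new (n, e, s, o, v, e, n)
  "vi" → 2 new (v, i)
  "dornetor" → prefix "dorne" already present; 3 new (t, o, r)
  "videlu" → prefix "vi" already present; 4 new (d, e, l, u)
  "dorvifenrun" → prefix "dorvi" already present; 6 new (f, e, n, r, u, n)
  "dorgal" → prefix "dor" already present; 3 new (g, a, l)
  "venlu" → prefix "v" already present; 4 new (e, n, l, u)
  "dorlin" → prefix "dor" already present; 3 new (l, i, n)
Total nodes = 7 + 2 + 7 + 10 + 7 + 8 + 2 + 4 + 0 + 7 + 3 + 3 + 0 + 7 + 2 + 3 + 4 + 6 + 3 + 4 + 3 = 92

92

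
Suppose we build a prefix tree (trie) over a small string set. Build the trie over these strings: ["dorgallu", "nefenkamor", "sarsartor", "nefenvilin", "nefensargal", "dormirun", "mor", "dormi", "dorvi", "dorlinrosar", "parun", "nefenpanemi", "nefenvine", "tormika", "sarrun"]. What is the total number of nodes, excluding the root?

79

For each word, the new-node count is its length minus the longest prefix already in the trie:
  "dorgallu" → 8 new (d, o, r, g, a, l, l, u)
  "nefenkamor" → 10 new (n, e, f, e, n, k, a, m, o, r)
  "sarsartor" → 9 new (s, a, r, s, a, r, t, o, r)
  "nefenvilin" → prefix "nefen" already present; 5 new (v, i, l, i, n)
  "nefensargal" → prefix "nefen" already present; 6 new (s, a, r, g, a, l)
  "dormirun" → prefix "dor" already present; 5 new (m, i, r, u, n)
  "mor" → 3 new (m, o, r)
  "dormi" → prefix "dormi" already present; 0 new (none)
  "dorvi" → prefix "dor" already present; 2 new (v, i)
  "dorlinrosar" → prefix "dor" already present; 8 new (l, i, n, r, o, s, a, r)
  "parun" → 5 new (p, a, r, u, n)
  "nefenpanemi" → prefix "nefen" already present; 6 new (p, a, n, e, m, i)
  "nefenvine" → prefix "nefenvi" already present; 2 new (n, e)
  "tormika" → 7 new (t, o, r, m, i, k, a)
  "sarrun" → prefix "sar" already present; 3 new (r, u, n)
Total nodes = 8 + 10 + 9 + 5 + 6 + 5 + 3 + 0 + 2 + 8 + 5 + 6 + 2 + 7 + 3 = 79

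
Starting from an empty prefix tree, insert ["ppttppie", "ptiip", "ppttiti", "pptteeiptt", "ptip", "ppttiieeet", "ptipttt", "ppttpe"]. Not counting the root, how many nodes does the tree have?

31

Trace insertions, counting only characters that open a new branch:
  "ppttppie" → 8 new (p, p, t, t, p, p, i, e)
  "ptiip" → prefix "p" already present; 4 new (t, i, i, p)
  "ppttiti" → prefix "pptt" already present; 3 new (i, t, i)
  "pptteeiptt" → prefix "pptt" already present; 6 new (e, e, i, p, t, t)
  "ptip" → prefix "pti" already present; 1 new (p)
  "ppttiieeet" → prefix "pptti" already present; 5 new (i, e, e, e, t)
  "ptipttt" → prefix "ptip" already present; 3 new (t, t, t)
  "ppttpe" → prefix "ppttp" already present; 1 new (e)
Total nodes = 8 + 4 + 3 + 6 + 1 + 5 + 3 + 1 = 31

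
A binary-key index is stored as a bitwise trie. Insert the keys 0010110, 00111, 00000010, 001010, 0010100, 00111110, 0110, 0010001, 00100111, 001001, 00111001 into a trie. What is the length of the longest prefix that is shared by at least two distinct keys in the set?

6

The deepest shared node is where two words last agree before diverging.
e.g. "001001" and "00100111" share the prefix "001001" of length 6; no pair shares a longer one.
Longest shared-prefix length: 6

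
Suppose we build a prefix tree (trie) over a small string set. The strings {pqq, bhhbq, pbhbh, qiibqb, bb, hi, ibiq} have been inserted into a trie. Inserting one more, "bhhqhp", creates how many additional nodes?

Walking "bhhqhp" from the root, the first 3 characters ("bhh") follow existing edges; "q" is the first miss.
So 6 − 3 = 3 new nodes.

3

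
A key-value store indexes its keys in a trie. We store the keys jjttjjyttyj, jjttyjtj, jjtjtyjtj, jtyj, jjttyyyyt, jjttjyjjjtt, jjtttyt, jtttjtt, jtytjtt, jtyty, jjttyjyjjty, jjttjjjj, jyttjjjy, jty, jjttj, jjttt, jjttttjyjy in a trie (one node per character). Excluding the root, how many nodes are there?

66

For each word, the new-node count is its length minus the longest prefix already in the trie:
  "jjttjjyttyj" → 11 new (j, j, t, t, j, j, y, t, t, y, j)
  "jjttyjtj" → prefix "jjtt" already present; 4 new (y, j, t, j)
  "jjtjtyjtj" → prefix "jjt" already present; 6 new (j, t, y, j, t, j)
  "jtyj" → prefix "j" already present; 3 new (t, y, j)
  "jjttyyyyt" → prefix "jjtty" already present; 4 new (y, y, y, t)
  "jjttjyjjjtt" → prefix "jjttj" already present; 6 new (y, j, j, j, t, t)
  "jjtttyt" → prefix "jjtt" already present; 3 new (t, y, t)
  "jtttjtt" → prefix "jt" already present; 5 new (t, t, j, t, t)
  "jtytjtt" → prefix "jty" already present; 4 new (t, j, t, t)
  "jtyty" → prefix "jtyt" already present; 1 new (y)
  "jjttyjyjjty" → prefix "jjttyj" already present; 5 new (y, j, j, t, y)
  "jjttjjjj" → prefix "jjttjj" already present; 2 new (j, j)
  "jyttjjjy" → prefix "j" already present; 7 new (y, t, t, j, j, j, y)
  "jty" → prefix "jty" already present; 0 new (none)
  "jjttj" → prefix "jjttj" already present; 0 new (none)
  "jjttt" → prefix "jjttt" already present; 0 new (none)
  "jjttttjyjy" → prefix "jjttt" already present; 5 new (t, j, y, j, y)
Total nodes = 11 + 4 + 6 + 3 + 4 + 6 + 3 + 5 + 4 + 1 + 5 + 2 + 7 + 0 + 0 + 0 + 5 = 66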